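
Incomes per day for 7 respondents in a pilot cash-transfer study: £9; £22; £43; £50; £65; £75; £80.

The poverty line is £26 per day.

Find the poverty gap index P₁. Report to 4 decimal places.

Poor units: £9, £22 (q = 2 of N = 7).
Relative gaps: (26−9)/26 = 0.6538; (26−22)/26 = 0.1538.
Σ = 0.807692. Dividing by the full population N = 7 gives P₁ = 0.1154.

0.1154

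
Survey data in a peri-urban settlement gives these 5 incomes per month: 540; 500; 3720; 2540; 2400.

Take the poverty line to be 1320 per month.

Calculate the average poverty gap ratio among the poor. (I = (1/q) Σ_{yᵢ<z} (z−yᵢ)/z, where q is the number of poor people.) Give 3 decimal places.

Below the line: 500, 540 (q = 2 of N = 5).
Shortfall ratios (z−y)/z: 0.6212, 0.5909; sum = 1.212121.
I averages over the q = 2 poor units only: 1.212121 / 2 = 0.606.

0.606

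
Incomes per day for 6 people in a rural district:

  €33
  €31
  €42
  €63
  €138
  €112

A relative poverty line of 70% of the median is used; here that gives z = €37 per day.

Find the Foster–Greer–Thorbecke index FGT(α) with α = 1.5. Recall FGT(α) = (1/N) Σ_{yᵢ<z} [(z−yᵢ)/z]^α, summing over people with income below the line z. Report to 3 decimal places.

Below z: €31, €33 (q = 2 of N = 6).
Relative gaps: (37−31)/37 = 0.1622; (37−33)/37 = 0.1081.
Raised to α = 1.5: 0.06530; 0.03555.
Sum = 0.100847; FGT(1.5) = 0.100847 / 6 = 0.017.

0.017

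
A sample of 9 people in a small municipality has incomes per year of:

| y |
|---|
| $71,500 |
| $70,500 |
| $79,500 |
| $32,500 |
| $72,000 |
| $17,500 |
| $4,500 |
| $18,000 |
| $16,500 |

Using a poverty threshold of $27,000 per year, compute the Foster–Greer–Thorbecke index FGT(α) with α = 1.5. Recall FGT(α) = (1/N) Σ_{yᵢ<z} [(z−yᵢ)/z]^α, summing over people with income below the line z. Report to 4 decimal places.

0.1560

Below z: $4,500, $16,500, $17,500, $18,000 (q = 4 of N = 9).
Shortfall ratios: (27000−4500)/27000 = 0.8333; (27000−16500)/27000 = 0.3889; (27000−17500)/27000 = 0.3519; (27000−18000)/27000 = 0.3333.
Raised to α = 1.5: 0.76073; 0.24251; 0.20871; 0.19245.
Sum = 1.404399; FGT(1.5) = 1.404399 / 9 = 0.1560.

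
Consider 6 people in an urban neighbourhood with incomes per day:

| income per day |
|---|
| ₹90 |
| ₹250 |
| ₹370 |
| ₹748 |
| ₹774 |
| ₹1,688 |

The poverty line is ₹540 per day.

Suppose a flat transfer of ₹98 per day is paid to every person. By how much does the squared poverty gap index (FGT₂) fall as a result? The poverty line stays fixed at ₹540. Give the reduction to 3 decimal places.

Before: below the line — ₹90, ₹250, ₹370; squared poverty gap index (FGT₂) = 0.18033.
After the ₹98 transfer: below the line — ₹188, ₹348, ₹468; squared poverty gap index (FGT₂) = 0.09485.
Reduction = 0.18033 − 0.09485 = 0.085.

0.085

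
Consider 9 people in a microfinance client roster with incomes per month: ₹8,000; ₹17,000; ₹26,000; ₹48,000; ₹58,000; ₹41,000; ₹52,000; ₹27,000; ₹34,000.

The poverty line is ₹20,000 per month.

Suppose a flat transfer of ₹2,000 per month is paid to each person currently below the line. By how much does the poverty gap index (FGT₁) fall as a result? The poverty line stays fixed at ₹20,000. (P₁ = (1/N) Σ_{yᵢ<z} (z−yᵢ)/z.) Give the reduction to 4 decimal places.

Before: below the line — ₹8,000, ₹17,000; poverty gap index (FGT₁) = 0.083333.
After the ₹2,000 transfer: below the line — ₹10,000, ₹19,000; poverty gap index (FGT₁) = 0.061111.
Reduction = 0.083333 − 0.061111 = 0.0222.

0.0222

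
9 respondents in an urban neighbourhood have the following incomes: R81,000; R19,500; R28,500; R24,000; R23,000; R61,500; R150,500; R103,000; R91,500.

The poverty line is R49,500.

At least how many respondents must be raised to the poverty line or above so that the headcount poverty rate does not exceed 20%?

4 of the 9 respondents are poor, so H = 4/9 = 0.444.
A headcount ratio of at most 20% allows at most ⌊0.20 × 9⌋ = 1 poor respondents.
So at least 4 − 1 = 3 must be lifted.

3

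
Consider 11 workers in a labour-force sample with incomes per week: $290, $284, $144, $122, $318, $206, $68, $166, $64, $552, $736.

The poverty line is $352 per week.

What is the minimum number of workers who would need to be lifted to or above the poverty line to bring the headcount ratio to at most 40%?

Currently q = 9 of N = 11 are below the line (H = 0.818).
A headcount ratio of at most 40% allows at most ⌊0.40 × 11⌋ = 4 poor workers.
So at least 9 − 4 = 5 must be lifted.

5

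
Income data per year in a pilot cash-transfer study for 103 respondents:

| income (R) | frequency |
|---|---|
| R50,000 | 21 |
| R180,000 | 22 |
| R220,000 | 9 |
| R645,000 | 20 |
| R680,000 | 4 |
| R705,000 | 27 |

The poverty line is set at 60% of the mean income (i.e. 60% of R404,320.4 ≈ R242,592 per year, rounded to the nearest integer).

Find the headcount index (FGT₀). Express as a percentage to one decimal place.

50.5%

52 of the 103 respondents have income below R242,592.
H = 52/103 = 50.5%.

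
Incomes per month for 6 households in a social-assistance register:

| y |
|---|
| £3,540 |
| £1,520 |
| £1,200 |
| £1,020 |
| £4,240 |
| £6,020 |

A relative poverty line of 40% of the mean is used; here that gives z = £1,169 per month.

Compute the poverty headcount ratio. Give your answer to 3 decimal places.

1 of the 6 households have income below £1,169.
H = 1/6 = 0.167.

0.167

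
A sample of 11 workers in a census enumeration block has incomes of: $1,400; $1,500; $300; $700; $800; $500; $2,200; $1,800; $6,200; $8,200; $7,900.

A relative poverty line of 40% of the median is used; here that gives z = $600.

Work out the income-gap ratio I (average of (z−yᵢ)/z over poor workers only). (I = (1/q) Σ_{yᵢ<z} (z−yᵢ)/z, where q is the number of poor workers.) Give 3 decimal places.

Below the line: $300, $500 (q = 2 of N = 11).
Shortfall ratios (z−y)/z: 0.5000, 0.1667; sum = 0.666667.
I averages over the q = 2 poor units only: 0.666667 / 2 = 0.333.

0.333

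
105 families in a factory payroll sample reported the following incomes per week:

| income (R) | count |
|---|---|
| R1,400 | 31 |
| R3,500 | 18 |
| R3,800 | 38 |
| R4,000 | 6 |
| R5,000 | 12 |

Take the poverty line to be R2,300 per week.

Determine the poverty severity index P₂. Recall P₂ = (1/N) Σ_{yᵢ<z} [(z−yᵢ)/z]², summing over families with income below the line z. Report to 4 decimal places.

Below z: 31×R1,400 (q = 31 of N = 105).
Relative gaps: (2300−1400)/2300 = 0.3913 (×31).
Squared: 0.1531 (×31).
Sum = 4.746692; P₂ = 4.746692 / 105 = 0.0452.

0.0452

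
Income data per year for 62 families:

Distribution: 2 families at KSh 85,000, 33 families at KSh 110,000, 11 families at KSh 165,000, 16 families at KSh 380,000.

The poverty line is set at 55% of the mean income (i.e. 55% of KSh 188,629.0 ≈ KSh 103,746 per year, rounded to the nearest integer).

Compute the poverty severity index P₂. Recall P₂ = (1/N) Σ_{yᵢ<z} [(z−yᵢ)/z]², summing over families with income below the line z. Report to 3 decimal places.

Below z: 2×KSh 85,000 (q = 2 of N = 62).
Gap ratios (z−y)/z: (103746−85000)/103746 = 0.1807 (×2).
Squared: 0.0326 (×2).
Sum = 0.065299; P₂ = 0.065299 / 62 = 0.001.

0.001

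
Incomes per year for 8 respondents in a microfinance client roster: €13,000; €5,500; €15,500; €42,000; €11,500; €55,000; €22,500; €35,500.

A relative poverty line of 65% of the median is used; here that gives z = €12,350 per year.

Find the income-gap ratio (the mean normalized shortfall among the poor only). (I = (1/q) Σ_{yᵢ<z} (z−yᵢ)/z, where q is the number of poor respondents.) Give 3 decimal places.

0.312

Below z: €5,500, €11,500 (q = 2 of N = 8).
Relative gaps: 0.5547, 0.0688; sum = 0.623482.
I averages over the q = 2 poor units only: 0.623482 / 2 = 0.312.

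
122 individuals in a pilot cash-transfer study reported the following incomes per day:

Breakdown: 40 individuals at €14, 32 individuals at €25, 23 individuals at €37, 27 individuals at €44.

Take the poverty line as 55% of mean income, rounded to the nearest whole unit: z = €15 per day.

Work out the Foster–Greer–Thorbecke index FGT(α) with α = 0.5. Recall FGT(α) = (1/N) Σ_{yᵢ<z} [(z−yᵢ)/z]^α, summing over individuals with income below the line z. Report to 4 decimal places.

Poor units: 40×€14 (q = 40 of N = 122).
Normalized shortfalls: (15−14)/15 = 0.0667 (×40).
Raised to α = 0.5: 0.25820 (×40).
Sum = 10.327956; FGT(0.5) = 10.327956 / 122 = 0.0847.

0.0847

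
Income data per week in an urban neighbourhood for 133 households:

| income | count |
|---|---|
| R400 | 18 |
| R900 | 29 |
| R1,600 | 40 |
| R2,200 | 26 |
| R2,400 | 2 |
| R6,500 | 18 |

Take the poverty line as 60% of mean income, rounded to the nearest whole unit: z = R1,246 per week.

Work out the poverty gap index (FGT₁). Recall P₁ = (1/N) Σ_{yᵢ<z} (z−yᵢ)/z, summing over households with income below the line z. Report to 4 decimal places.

0.1524

Poor units: 18×R400, 29×R900 (q = 47 of N = 133).
Relative gaps: (1246−400)/1246 = 0.6790 (×18); (1246−900)/1246 = 0.2777 (×29).
Σ = 20.274478. Dividing by the full population N = 133 gives P₁ = 0.1524.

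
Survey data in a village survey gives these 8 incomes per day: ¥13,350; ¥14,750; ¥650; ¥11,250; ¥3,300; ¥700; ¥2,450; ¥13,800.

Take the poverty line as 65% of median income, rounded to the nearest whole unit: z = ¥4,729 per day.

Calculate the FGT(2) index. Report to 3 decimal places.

0.224

Below the line: ¥650, ¥700, ¥2,450, ¥3,300 (q = 4 of N = 8).
Relative gaps: (4729−650)/4729 = 0.8626; (4729−700)/4729 = 0.8520; (4729−2450)/4729 = 0.4819; (4729−3300)/4729 = 0.3022.
Squared: 0.7440; 0.7259; 0.2322; 0.0913.
Sum = 1.793416; P₂ = 1.793416 / 8 = 0.224.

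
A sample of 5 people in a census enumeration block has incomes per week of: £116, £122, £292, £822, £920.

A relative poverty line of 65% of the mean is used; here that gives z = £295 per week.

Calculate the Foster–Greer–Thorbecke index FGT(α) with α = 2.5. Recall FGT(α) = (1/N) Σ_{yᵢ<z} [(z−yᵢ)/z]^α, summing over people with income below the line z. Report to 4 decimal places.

0.1100

Below z: £116, £122, £292 (q = 3 of N = 5).
Shortfall ratios: (295−116)/295 = 0.6068; (295−122)/295 = 0.5864; (295−292)/295 = 0.0102.
Raised to α = 2.5: 0.28680; 0.26337; 0.00001.
Sum = 0.550176; FGT(2.5) = 0.550176 / 5 = 0.1100.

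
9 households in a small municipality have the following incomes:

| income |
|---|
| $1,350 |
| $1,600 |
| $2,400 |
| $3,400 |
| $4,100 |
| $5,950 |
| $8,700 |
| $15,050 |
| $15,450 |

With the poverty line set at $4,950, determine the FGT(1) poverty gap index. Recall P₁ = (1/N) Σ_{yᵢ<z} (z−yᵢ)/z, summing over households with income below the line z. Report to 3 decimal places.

Poor units: $1,350, $1,600, $2,400, $3,400, $4,100 (q = 5 of N = 9).
Shortfall ratios: (4950−1350)/4950 = 0.7273; (4950−1600)/4950 = 0.6768; (4950−2400)/4950 = 0.5152; (4950−3400)/4950 = 0.3131; (4950−4100)/4950 = 0.1717.
Sum of shortfalls = 2.404040; P₁ averages over all N: 2.404040 / 9 = 0.267.

0.267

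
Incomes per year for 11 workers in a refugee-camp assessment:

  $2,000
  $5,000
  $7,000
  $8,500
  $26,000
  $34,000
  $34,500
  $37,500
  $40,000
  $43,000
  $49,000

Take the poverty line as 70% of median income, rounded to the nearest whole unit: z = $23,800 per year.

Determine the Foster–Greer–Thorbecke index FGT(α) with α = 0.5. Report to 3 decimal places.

0.317

Below z: $2,000, $5,000, $7,000, $8,500 (q = 4 of N = 11).
Gap ratios (z−y)/z: (23800−2000)/23800 = 0.9160; (23800−5000)/23800 = 0.7899; (23800−7000)/23800 = 0.7059; (23800−8500)/23800 = 0.6429.
Raised to α = 0.5: 0.95706; 0.88877; 0.84017; 0.80178.
Sum = 3.487785; FGT(0.5) = 3.487785 / 11 = 0.317.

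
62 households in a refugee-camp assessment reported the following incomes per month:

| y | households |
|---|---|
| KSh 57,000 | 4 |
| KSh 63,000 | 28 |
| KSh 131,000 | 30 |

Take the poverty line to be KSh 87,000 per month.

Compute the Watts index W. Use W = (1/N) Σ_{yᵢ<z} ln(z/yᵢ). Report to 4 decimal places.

Incomes under z: 4×KSh 57,000, 28×KSh 63,000 (q = 32 of N = 62).
Log gaps: ln(87000/57000) = 0.4229 (×4); ln(87000/63000) = 0.3228 (×28).
W = 10.729082 / 62 = 0.1730.

0.1730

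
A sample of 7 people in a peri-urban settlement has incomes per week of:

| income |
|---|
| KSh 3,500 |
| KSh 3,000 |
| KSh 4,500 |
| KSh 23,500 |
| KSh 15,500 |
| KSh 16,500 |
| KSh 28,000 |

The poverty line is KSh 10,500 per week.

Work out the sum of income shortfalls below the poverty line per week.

KSh 20,500

Below the line: KSh 3,000, KSh 3,500, KSh 4,500 (q = 3 of N = 7).
Individual gaps: 10500−3000 = 7500; 10500−3500 = 7000; 10500−4500 = 6000.
Aggregate gap = KSh 20,500.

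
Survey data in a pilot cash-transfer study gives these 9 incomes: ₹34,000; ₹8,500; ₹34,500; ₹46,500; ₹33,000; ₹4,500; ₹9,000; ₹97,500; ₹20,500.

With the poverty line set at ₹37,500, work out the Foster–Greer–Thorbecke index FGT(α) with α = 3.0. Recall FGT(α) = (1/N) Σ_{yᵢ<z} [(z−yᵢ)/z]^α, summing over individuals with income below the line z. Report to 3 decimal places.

Incomes under z: ₹4,500, ₹8,500, ₹9,000, ₹20,500, ₹33,000, ₹34,000, ₹34,500 (q = 7 of N = 9).
Normalized shortfalls: (37500−4500)/37500 = 0.8800; (37500−8500)/37500 = 0.7733; (37500−9000)/37500 = 0.7600; (37500−20500)/37500 = 0.4533; (37500−33000)/37500 = 0.1200; (37500−34000)/37500 = 0.0933; (37500−34500)/37500 = 0.0800.
Raised to α = 3.0: 0.68147; 0.46249; 0.43898; 0.09317; 0.00173; 0.00081; 0.00051.
Sum = 1.679154; FGT(3.0) = 1.679154 / 9 = 0.187.

0.187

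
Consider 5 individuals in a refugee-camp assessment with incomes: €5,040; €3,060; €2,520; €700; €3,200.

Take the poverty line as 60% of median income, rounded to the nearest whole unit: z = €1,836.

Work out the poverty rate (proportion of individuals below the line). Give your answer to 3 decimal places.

0.200

1 of the 5 individuals have income below €1,836.
H = 1/5 = 0.200.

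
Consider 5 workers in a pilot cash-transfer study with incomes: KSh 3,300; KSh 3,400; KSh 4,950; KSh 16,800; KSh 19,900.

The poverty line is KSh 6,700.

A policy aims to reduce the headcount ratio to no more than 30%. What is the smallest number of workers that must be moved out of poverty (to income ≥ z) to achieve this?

2

Currently q = 3 of N = 5 are below the line (H = 0.600).
A headcount ratio of at most 30% allows at most ⌊0.30 × 5⌋ = 1 poor workers.
So at least 3 − 1 = 2 must be lifted.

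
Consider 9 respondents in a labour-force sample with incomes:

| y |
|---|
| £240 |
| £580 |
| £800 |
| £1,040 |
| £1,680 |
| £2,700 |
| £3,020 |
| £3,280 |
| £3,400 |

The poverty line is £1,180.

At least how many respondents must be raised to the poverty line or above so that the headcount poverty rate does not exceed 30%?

Currently q = 4 of N = 9 are below the line (H = 0.444).
A headcount ratio of at most 30% allows at most ⌊0.30 × 9⌋ = 2 poor respondents.
So at least 4 − 2 = 2 must be lifted.

2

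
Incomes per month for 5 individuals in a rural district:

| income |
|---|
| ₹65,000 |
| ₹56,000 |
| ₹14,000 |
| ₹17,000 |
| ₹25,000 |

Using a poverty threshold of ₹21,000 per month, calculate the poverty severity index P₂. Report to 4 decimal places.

Incomes under z: ₹14,000, ₹17,000 (q = 2 of N = 5).
Relative gaps: (21000−14000)/21000 = 0.3333; (21000−17000)/21000 = 0.1905.
Squared: 0.1111; 0.0363.
Sum = 0.147392; P₂ = 0.147392 / 5 = 0.0295.

0.0295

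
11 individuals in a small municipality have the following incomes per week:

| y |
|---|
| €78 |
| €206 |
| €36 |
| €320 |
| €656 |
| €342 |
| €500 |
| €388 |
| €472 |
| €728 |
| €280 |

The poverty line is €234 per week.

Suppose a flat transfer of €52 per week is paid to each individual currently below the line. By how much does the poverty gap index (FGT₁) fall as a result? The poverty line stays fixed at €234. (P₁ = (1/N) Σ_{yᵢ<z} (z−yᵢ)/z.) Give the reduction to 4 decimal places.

Before: below the line — €36, €78, €206; poverty gap index (FGT₁) = 0.148407.
After the €52 transfer: below the line — €88, €130; poverty gap index (FGT₁) = 0.097125.
Reduction = 0.148407 − 0.097125 = 0.0513.

0.0513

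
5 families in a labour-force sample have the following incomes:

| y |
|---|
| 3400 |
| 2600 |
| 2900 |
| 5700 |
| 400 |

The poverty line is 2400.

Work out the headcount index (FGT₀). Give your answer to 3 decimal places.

1 of the 5 families have income below 2400.
H = 1/5 = 0.200.

0.200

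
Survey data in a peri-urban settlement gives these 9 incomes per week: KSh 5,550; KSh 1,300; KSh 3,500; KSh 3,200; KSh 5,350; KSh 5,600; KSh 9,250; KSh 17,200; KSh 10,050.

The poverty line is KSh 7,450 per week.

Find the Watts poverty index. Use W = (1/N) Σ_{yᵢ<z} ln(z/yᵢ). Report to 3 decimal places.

0.473

Below the line: KSh 1,300, KSh 3,200, KSh 3,500, KSh 5,350, KSh 5,550, KSh 5,600 (q = 6 of N = 9).
Log shortfalls: ln(7450/1300) = 1.7458; ln(7450/3200) = 0.8451; ln(7450/3500) = 0.7555; ln(7450/5350) = 0.3311; ln(7450/5550) = 0.2944; ln(7450/5600) = 0.2854.
W = 4.257345 / 9 = 0.473.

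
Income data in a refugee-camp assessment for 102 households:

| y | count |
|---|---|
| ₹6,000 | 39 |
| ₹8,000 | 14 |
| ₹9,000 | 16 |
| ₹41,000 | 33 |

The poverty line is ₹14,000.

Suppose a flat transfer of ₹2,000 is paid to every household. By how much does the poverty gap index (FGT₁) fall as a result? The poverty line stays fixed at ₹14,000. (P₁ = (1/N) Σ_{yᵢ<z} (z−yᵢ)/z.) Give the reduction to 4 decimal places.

Before: below the line — 39×₹6,000, 14×₹8,000, 16×₹9,000; poverty gap index (FGT₁) = 0.333333.
After the ₹2,000 transfer: below the line — 39×₹8,000, 14×₹10,000, 16×₹11,000; poverty gap index (FGT₁) = 0.236695.
Reduction = 0.333333 − 0.236695 = 0.0966.

0.0966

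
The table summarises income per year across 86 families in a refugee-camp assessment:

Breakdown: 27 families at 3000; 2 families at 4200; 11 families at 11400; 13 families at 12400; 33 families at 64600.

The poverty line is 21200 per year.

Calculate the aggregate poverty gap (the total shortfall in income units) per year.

Incomes under z: 27×3000, 2×4200, 11×11400, 13×12400 (q = 53 of N = 86).
Individual gaps: 27×(21200−3000) = 491400; 2×(21200−4200) = 34000; 11×(21200−11400) = 107800; 13×(21200−12400) = 114400.
Aggregate gap = 747600.

747600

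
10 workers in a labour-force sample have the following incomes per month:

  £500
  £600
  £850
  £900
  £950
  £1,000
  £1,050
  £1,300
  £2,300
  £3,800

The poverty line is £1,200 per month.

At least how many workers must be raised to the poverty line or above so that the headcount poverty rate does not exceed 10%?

6

7 of the 10 workers are poor, so H = 7/10 = 0.700.
A headcount ratio of at most 10% allows at most ⌊0.10 × 10⌋ = 1 poor workers.
So at least 7 − 1 = 6 must be lifted.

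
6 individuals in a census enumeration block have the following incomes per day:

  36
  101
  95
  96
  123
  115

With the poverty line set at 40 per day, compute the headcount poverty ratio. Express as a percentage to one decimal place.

16.7%

1 of the 6 individuals have income below 40.
H = 1/6 = 16.7%.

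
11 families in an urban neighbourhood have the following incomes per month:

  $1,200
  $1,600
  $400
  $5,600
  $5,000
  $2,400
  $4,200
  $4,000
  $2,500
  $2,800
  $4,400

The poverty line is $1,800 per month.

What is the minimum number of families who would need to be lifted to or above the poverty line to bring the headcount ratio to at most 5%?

Currently q = 3 of N = 11 are below the line (H = 0.273).
A headcount ratio of at most 5% allows at most ⌊0.05 × 11⌋ = 0 poor families.
So at least 3 − 0 = 3 must be lifted.

3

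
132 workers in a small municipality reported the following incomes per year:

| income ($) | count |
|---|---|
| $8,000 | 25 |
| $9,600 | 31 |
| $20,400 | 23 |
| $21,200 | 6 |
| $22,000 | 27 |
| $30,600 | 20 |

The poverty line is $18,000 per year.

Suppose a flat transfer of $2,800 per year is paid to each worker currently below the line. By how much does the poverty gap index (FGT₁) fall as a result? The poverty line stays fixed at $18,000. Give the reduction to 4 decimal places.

0.0660

Before: below the line — 25×$8,000, 31×$9,600; poverty gap index (FGT₁) = 0.214815.
After the $2,800 transfer: below the line — 25×$10,800, 31×$12,400; poverty gap index (FGT₁) = 0.148822.
Reduction = 0.214815 − 0.148822 = 0.0660.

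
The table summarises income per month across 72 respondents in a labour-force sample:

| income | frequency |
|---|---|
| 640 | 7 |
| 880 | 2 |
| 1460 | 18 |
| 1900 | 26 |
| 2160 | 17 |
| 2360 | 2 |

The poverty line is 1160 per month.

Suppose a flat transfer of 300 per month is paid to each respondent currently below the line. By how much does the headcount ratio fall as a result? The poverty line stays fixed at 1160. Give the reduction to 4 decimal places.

Before: below the line — 7×640, 2×880; headcount ratio = 0.125000.
After the 300 transfer: below the line — 7×940; headcount ratio = 0.097222.
Reduction = 0.125000 − 0.097222 = 0.0278.

0.0278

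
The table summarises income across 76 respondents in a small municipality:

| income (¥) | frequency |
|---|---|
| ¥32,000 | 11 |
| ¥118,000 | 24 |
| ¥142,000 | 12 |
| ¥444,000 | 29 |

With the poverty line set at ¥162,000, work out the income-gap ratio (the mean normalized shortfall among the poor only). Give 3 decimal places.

0.358

Below the line: 11×¥32,000, 24×¥118,000, 12×¥142,000 (q = 47 of N = 76).
Relative gaps: 0.8025 (×11), 0.2716 (×24), 0.1235 (×12); sum = 16.827160.
The income-gap ratio divides by q (the poor only): 16.827160 / 47 = 0.358.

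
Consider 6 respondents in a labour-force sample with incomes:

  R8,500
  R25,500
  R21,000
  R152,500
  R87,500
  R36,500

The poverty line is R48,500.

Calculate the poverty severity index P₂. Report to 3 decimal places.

0.215

Incomes under z: R8,500, R21,000, R25,500, R36,500 (q = 4 of N = 6).
Gap ratios (z−y)/z: (48500−8500)/48500 = 0.8247; (48500−21000)/48500 = 0.5670; (48500−25500)/48500 = 0.4742; (48500−36500)/48500 = 0.2474.
Squared: 0.6802; 0.3215; 0.2249; 0.0612.
Sum = 1.287810; P₂ = 1.287810 / 6 = 0.215.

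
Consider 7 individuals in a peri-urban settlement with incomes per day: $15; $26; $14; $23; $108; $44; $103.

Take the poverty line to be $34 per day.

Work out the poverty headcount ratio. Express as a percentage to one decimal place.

4 of the 7 individuals have income below $34.
H = 4/7 = 57.1%.

57.1%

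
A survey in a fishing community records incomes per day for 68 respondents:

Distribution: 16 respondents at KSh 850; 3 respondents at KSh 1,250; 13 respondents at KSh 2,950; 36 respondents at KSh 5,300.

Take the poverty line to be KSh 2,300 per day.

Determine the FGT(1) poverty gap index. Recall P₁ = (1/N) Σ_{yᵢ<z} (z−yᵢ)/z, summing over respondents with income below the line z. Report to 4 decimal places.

0.1685

Poor units: 16×KSh 850, 3×KSh 1,250 (q = 19 of N = 68).
Normalized shortfalls: (2300−850)/2300 = 0.6304 (×16); (2300−1250)/2300 = 0.4565 (×3).
Σ = 11.456522. Dividing by the full population N = 68 gives P₁ = 0.1685.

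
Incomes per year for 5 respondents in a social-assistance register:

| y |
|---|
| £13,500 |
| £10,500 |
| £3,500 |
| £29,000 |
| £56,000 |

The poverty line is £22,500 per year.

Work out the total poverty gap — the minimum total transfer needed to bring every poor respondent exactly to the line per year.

Below the line: £3,500, £10,500, £13,500 (q = 3 of N = 5).
Individual gaps: 22500−3500 = 19000; 22500−10500 = 12000; 22500−13500 = 9000.
Aggregate gap = £40,000.

£40,000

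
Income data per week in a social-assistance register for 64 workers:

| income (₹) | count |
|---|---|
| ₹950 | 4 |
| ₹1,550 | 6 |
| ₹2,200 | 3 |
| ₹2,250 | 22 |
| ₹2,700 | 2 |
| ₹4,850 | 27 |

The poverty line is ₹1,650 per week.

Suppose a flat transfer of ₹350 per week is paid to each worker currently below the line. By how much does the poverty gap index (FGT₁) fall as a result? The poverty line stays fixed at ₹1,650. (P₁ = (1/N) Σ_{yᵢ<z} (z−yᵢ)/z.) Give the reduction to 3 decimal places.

0.019

Before: below the line — 4×₹950, 6×₹1,550; poverty gap index (FGT₁) = 0.03220.
After the ₹350 transfer: below the line — 4×₹1,300; poverty gap index (FGT₁) = 0.01326.
Reduction = 0.03220 − 0.01326 = 0.019.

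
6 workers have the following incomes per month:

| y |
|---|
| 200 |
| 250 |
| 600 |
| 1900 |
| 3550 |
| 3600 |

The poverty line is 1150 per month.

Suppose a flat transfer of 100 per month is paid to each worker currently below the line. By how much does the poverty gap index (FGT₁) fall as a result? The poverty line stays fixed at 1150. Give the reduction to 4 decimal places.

Before: below the line — 200, 250, 600; poverty gap index (FGT₁) = 0.347826.
After the 100 transfer: below the line — 300, 350, 700; poverty gap index (FGT₁) = 0.304348.
Reduction = 0.347826 − 0.304348 = 0.0435.

0.0435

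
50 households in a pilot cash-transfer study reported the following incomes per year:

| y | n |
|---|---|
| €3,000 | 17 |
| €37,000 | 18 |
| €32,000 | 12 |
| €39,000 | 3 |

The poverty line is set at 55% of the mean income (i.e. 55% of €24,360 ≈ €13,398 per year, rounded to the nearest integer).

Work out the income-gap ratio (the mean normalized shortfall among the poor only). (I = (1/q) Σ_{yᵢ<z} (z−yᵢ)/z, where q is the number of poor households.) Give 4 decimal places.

0.7761

Poor units: 17×€3,000 (q = 17 of N = 50).
Shortfall ratios (z−y)/z: 0.7761 (×17); sum = 13.193462.
I averages over the q = 17 poor units only: 13.193462 / 17 = 0.7761.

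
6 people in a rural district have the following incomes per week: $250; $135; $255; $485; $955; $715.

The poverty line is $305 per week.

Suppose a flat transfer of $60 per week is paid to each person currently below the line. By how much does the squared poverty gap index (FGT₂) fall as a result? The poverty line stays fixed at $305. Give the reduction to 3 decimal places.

Before: below the line — $135, $250, $255; squared poverty gap index (FGT₂) = 0.06168.
After the $60 transfer: below the line — $195; squared poverty gap index (FGT₂) = 0.02168.
Reduction = 0.06168 − 0.02168 = 0.040.

0.040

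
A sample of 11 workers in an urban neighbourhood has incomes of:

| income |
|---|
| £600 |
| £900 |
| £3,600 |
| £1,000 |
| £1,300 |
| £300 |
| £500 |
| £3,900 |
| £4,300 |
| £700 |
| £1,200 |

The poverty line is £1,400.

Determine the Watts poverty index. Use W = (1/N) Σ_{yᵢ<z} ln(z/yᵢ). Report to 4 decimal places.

0.4652

Poor units: £300, £500, £600, £700, £900, £1,000, £1,200, £1,300 (q = 8 of N = 11).
Log gaps: ln(1400/300) = 1.5404; ln(1400/500) = 1.0296; ln(1400/600) = 0.8473; ln(1400/700) = 0.6931; ln(1400/900) = 0.4418; ln(1400/1000) = 0.3365; ln(1400/1200) = 0.1542; ln(1400/1300) = 0.0741.
W = 5.117073 / 11 = 0.4652.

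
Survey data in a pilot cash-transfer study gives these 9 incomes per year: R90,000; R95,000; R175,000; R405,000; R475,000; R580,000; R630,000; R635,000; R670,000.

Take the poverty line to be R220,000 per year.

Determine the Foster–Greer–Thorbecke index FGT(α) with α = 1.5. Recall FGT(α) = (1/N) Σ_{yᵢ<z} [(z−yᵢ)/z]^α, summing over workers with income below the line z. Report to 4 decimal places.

Incomes under z: R90,000, R95,000, R175,000 (q = 3 of N = 9).
Shortfall ratios: (220000−90000)/220000 = 0.5909; (220000−95000)/220000 = 0.5682; (220000−175000)/220000 = 0.2045.
Raised to α = 1.5: 0.45424; 0.42828; 0.09251.
Sum = 0.975028; FGT(1.5) = 0.975028 / 9 = 0.1083.

0.1083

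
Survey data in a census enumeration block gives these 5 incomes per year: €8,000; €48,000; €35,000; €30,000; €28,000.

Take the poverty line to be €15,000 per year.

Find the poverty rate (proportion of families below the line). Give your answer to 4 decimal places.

0.2000

1 of the 5 families have income below €15,000.
H = 1/5 = 0.2000.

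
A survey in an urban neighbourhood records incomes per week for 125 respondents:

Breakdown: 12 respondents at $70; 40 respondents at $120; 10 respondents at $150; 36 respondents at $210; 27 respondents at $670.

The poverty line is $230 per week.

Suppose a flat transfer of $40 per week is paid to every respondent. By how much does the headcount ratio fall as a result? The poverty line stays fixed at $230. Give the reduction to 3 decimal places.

Before: below the line — 12×$70, 40×$120, 10×$150, 36×$210; headcount ratio = 0.78400.
After the $40 transfer: below the line — 12×$110, 40×$160, 10×$190; headcount ratio = 0.49600.
Reduction = 0.78400 − 0.49600 = 0.288.

0.288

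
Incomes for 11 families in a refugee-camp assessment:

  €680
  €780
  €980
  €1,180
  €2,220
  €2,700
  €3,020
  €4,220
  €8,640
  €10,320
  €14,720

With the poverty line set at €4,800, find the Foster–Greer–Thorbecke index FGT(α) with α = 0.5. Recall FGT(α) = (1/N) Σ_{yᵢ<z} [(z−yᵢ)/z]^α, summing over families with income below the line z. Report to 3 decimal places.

Poor units: €680, €780, €980, €1,180, €2,220, €2,700, €3,020, €4,220 (q = 8 of N = 11).
Relative gaps: (4800−680)/4800 = 0.8583; (4800−780)/4800 = 0.8375; (4800−980)/4800 = 0.7958; (4800−1180)/4800 = 0.7542; (4800−2220)/4800 = 0.5375; (4800−2700)/4800 = 0.4375; (4800−3020)/4800 = 0.3708; (4800−4220)/4800 = 0.1208.
Raised to α = 0.5: 0.92646; 0.91515; 0.89209; 0.86843; 0.73314; 0.66144; 0.60896; 0.34761.
Sum = 5.953289; FGT(0.5) = 5.953289 / 11 = 0.541.

0.541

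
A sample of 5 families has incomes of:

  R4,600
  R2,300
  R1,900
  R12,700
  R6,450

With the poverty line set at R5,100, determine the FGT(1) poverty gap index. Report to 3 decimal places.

0.255

Below the line: R1,900, R2,300, R4,600 (q = 3 of N = 5).
Relative gaps: (5100−1900)/5100 = 0.6275; (5100−2300)/5100 = 0.5490; (5100−4600)/5100 = 0.0980.
Σ = 1.274510. Dividing by the full population N = 5 gives P₁ = 0.255.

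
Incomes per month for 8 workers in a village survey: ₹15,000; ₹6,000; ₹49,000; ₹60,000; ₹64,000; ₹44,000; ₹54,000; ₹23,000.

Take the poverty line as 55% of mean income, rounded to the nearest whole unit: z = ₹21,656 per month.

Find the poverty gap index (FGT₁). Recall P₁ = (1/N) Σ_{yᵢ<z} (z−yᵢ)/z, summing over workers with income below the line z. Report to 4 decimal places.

Below the line: ₹6,000, ₹15,000 (q = 2 of N = 8).
Normalized shortfalls: (21656−6000)/21656 = 0.7229; (21656−15000)/21656 = 0.3074.
Σ = 1.030292. Dividing by the full population N = 8 gives P₁ = 0.1288.

0.1288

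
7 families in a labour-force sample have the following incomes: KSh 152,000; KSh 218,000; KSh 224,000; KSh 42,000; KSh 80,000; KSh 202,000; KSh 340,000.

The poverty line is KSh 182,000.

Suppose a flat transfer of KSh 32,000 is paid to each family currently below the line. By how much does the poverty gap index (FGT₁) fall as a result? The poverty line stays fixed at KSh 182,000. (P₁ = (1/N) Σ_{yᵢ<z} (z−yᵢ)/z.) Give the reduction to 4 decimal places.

0.0738

Before: below the line — KSh 42,000, KSh 80,000, KSh 152,000; poverty gap index (FGT₁) = 0.213501.
After the KSh 32,000 transfer: below the line — KSh 74,000, KSh 112,000; poverty gap index (FGT₁) = 0.139717.
Reduction = 0.213501 − 0.139717 = 0.0738.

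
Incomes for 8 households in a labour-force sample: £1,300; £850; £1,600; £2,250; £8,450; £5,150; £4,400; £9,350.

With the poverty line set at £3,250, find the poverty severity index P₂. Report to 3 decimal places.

0.157

Below the line: £850, £1,300, £1,600, £2,250 (q = 4 of N = 8).
Shortfall ratios: (3250−850)/3250 = 0.7385; (3250−1300)/3250 = 0.6000; (3250−1600)/3250 = 0.5077; (3250−2250)/3250 = 0.3077.
Squared: 0.5453; 0.3600; 0.2578; 0.0947.
Sum = 1.257751; P₂ = 1.257751 / 8 = 0.157.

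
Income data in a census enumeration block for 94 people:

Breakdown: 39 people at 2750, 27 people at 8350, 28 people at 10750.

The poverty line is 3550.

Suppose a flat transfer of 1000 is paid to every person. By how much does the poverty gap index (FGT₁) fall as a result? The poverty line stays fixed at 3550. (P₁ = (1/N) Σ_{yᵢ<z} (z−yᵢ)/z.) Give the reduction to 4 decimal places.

Before: below the line — 39×2750; poverty gap index (FGT₁) = 0.093497.
After the 1000 transfer: below the line — none; poverty gap index (FGT₁) = 0.000000.
Reduction = 0.093497 − 0.000000 = 0.0935.

0.0935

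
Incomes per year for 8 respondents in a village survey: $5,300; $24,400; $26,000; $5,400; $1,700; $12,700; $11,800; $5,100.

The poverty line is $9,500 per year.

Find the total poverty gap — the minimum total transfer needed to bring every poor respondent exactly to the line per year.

Below the line: $1,700, $5,100, $5,300, $5,400 (q = 4 of N = 8).
Individual gaps: 9500−1700 = 7800; 9500−5100 = 4400; 9500−5300 = 4200; 9500−5400 = 4100.
Aggregate gap = $20,500.

$20,500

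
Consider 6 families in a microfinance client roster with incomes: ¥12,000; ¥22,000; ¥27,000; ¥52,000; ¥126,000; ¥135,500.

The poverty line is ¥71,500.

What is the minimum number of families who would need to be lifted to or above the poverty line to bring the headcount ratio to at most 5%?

4

4 of the 6 families are poor, so H = 4/6 = 0.667.
A headcount ratio of at most 5% allows at most ⌊0.05 × 6⌋ = 0 poor families.
So at least 4 − 0 = 4 must be lifted.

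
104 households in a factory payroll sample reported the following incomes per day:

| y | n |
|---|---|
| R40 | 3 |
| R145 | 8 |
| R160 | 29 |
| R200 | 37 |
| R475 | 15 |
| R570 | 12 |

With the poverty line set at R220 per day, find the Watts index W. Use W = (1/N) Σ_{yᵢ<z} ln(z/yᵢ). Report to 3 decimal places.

Incomes under z: 3×R40, 8×R145, 29×R160, 37×R200 (q = 77 of N = 104).
Log gaps: ln(220/40) = 1.7047 (×3); ln(220/145) = 0.4169 (×8); ln(220/160) = 0.3185 (×29); ln(220/200) = 0.0953 (×37).
W = 21.211030 / 104 = 0.204.

0.204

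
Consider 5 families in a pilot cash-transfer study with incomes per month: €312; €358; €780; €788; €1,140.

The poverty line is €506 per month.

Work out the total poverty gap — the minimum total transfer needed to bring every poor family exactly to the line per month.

€342

Poor units: €312, €358 (q = 2 of N = 5).
Individual gaps: 506−312 = 194; 506−358 = 148.
Aggregate gap = €342.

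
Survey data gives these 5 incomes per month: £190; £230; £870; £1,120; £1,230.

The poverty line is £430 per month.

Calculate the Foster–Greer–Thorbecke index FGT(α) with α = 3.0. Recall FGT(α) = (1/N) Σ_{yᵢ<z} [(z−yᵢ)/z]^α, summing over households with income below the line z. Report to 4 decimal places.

Poor units: £190, £230 (q = 2 of N = 5).
Normalized shortfalls: (430−190)/430 = 0.5581; (430−230)/430 = 0.4651.
Raised to α = 3.0: 0.17387; 0.10062.
Sum = 0.274492; FGT(3.0) = 0.274492 / 5 = 0.0549.

0.0549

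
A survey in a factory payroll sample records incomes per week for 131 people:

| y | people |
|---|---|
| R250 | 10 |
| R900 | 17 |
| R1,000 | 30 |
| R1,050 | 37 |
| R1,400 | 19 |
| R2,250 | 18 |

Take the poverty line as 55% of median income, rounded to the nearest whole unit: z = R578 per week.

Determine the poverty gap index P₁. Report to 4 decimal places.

0.0433

Below z: 10×R250 (q = 10 of N = 131).
Shortfall ratios: (578−250)/578 = 0.5675 (×10).
Σ = 5.674740. Dividing by the full population N = 131 gives P₁ = 0.0433.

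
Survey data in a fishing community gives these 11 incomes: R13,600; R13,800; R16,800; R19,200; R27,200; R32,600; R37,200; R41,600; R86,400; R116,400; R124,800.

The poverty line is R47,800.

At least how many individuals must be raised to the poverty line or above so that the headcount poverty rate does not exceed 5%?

8 of the 11 individuals are poor, so H = 8/11 = 0.727.
A headcount ratio of at most 5% allows at most ⌊0.05 × 11⌋ = 0 poor individuals.
So at least 8 − 0 = 8 must be lifted.

8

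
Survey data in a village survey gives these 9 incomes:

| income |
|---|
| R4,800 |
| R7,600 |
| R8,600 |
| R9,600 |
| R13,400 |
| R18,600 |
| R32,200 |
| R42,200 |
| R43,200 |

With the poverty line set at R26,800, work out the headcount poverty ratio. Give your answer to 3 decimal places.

0.667

6 of the 9 families have income below R26,800.
H = 6/9 = 0.667.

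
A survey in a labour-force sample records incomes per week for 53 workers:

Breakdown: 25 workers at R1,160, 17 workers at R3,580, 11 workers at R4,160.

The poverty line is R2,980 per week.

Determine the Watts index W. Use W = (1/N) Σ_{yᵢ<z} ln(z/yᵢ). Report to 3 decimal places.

Below the line: 25×R1,160 (q = 25 of N = 53).
Log gaps: ln(2980/1160) = 0.9435 (×25).
W = 23.587582 / 53 = 0.445.

0.445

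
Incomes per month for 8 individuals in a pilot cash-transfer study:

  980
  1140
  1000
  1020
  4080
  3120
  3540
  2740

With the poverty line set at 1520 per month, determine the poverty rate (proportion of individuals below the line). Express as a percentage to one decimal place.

50.0%

4 of the 8 individuals have income below 1520.
H = 4/8 = 50.0%.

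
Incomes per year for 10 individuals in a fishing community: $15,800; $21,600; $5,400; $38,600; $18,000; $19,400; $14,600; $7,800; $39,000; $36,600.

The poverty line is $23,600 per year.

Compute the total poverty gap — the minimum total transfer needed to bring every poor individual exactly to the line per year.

Poor units: $5,400, $7,800, $14,600, $15,800, $18,000, $19,400, $21,600 (q = 7 of N = 10).
Individual gaps: 23600−5400 = 18200; 23600−7800 = 15800; 23600−14600 = 9000; 23600−15800 = 7800; 23600−18000 = 5600; 23600−19400 = 4200; 23600−21600 = 2000.
Aggregate gap = $62,600.

$62,600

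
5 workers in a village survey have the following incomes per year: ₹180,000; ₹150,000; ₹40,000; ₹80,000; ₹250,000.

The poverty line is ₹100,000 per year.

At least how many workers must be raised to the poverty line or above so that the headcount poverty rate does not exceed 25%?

1

2 of the 5 workers are poor, so H = 2/5 = 0.400.
A headcount ratio of at most 25% allows at most ⌊0.25 × 5⌋ = 1 poor workers.
So at least 2 − 1 = 1 must be lifted.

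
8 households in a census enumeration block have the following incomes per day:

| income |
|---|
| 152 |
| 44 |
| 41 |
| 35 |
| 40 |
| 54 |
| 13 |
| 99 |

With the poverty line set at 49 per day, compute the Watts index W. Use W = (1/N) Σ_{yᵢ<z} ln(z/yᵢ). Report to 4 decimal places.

Poor units: 13, 35, 40, 41, 44 (q = 5 of N = 8).
Log gaps: ln(49/13) = 1.3269; ln(49/35) = 0.3365; ln(49/40) = 0.2029; ln(49/41) = 0.1782; ln(49/44) = 0.1076.
W = 2.152163 / 8 = 0.2690.

0.2690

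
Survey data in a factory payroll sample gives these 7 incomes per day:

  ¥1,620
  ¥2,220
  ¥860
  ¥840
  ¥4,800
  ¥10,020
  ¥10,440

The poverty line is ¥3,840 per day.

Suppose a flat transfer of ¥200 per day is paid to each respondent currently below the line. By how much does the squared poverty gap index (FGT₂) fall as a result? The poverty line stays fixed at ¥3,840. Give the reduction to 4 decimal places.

0.0365

Before: below the line — ¥840, ¥860, ¥1,620, ¥2,220; squared poverty gap index (FGT₂) = 0.246400.
After the ¥200 transfer: below the line — ¥1,040, ¥1,060, ¥1,820, ¥2,420; squared poverty gap index (FGT₂) = 0.209895.
Reduction = 0.246400 − 0.209895 = 0.0365.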